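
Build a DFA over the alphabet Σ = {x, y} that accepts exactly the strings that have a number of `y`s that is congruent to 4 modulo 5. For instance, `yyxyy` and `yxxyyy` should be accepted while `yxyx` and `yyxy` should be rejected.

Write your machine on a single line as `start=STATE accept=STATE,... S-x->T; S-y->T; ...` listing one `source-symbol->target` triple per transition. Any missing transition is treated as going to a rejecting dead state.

The only thing that matters is how many `y`s have appeared, reduced mod 5. Use one state per residue: S0 for 0, …, S4 for 4. Reading `y` moves to the next residue; anything else stays put. S4 is accepting.
With 5 states:
        x   y  
>  S0   S0  S1 
   S1   S1  S2 
   S2   S2  S3 
   S3   S3  S4 
 * S4   S4  S0 
(> = start, * = accepting)

start=S0; accept=S4; S0-x->S0; S0-y->S1; S1-x->S1; S1-y->S2; S2-x->S2; S2-y->S3; S3-x->S3; S3-y->S4; S4-x->S4; S4-y->S0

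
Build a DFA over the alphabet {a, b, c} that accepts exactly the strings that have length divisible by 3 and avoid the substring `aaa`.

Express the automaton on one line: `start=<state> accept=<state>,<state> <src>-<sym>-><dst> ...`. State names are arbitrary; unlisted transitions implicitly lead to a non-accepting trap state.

Build one automaton per condition and run them in lockstep. One (3 states) tracks the input length modulo 3; the other (4 states) tracks partial matches of the forbidden pattern `aaa`. Each combined state is a pair, one component from each; accept when both components accept. After merging equivalent states the machine shrinks.
A 10-state machine:
        a   b   c  
>* q0   q1  q2  q2 
   q1   q3  q4  q4 
   q2   q5  q4  q4 
   q3   q6  q0  q0 
   q4   q7  q0  q0 
   q5   q8  q0  q0 
   q6   q6  q6  q6 
 * q7   q9  q2  q2 
 * q8   q6  q2  q2 
   q9   q6  q4  q4 
(> = start, * = accepting)

start=q0 accept=q0,q7,q8 q0-a->q1 q0-b->q2 q0-c->q2 q1-a->q3 q1-b->q4 q1-c->q4 q2-a->q5 q2-b->q4 q2-c->q4 q3-a->q6 q3-b->q0 q3-c->q0 q4-a->q7 q4-b->q0 q4-c->q0 q5-a->q8 q5-b->q0 q5-c->q0 q6-a->q6 q6-b->q6 q6-c->q6 q7-a->q9 q7-b->q2 q7-c->q2 q8-a->q6 q8-b->q2 q8-c->q2 q9-a->q6 q9-b->q4 q9-c->q4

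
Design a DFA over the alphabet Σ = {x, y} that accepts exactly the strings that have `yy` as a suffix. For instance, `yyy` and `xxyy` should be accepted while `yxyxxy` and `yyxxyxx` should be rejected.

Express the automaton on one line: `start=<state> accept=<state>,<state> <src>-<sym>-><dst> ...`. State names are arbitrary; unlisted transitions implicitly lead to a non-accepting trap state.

start=A accept=C A-x->A A-y->B B-x->A B-y->C C-x->A C-y->C

Let each state record the length of the longest suffix of the input read so far that is also a prefix of `yy`. B means the last symbol is `y`; C means the last 2 symbols are `yy`. Accept only at C, where the string currently ends in `yy`.
With 3 states:
       x  y 
>  A   A  B 
   B   A  C 
 * C   A  C 
(> = start, * = accepting)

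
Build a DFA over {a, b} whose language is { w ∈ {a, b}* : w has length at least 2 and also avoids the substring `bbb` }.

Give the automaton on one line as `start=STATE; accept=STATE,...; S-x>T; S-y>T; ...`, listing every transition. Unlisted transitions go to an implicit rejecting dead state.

Handle the two conditions separately and then intersect. One (4 states) tracks the input length, saturating at 3; the other (4 states) tracks partial matches of the forbidden pattern `bbb`. Each combined state is a pair, one component from each; accept when both components accept. Minimizing collapses redundant product states.
A 7-state machine:
        a   b  
>  S0   S1  S2 
   S1   S3  S4 
   S2   S3  S5 
 * S3   S3  S4 
 * S4   S3  S5 
 * S5   S3  S6 
   S6   S6  S6 
(> = start, * = accepting)

start=S0; accept=S3,S4,S5; S0-a>S1; S0-b>S2; S1-a>S3; S1-b>S4; S2-a>S3; S2-b>S5; S3-a>S3; S3-b>S4; S4-a>S3; S4-b>S5; S5-a>S3; S5-b>S6; S6-a>S6; S6-b>S6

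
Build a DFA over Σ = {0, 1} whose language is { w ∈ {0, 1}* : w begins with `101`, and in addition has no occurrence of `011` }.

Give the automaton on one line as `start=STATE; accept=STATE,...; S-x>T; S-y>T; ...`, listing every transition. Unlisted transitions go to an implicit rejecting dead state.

Handle the two conditions separately and then intersect. One (5 states) tracks whether the input so far still matches the prefix `101`; the other (4 states) tracks partial matches of the forbidden pattern `011`. Each combined state is a pair, one component from each; accept when both components accept. Equivalent product states are then merged.
A 6-state machine:
        0   1  
>  q0   q1  q2 
   q1   q1  q1 
   q2   q3  q1 
   q3   q1  q4 
 * q4   q5  q1 
 * q5   q5  q4 
(> = start, * = accepting)

start=q0; accept=q4,q5; q0-0>q1; q0-1>q2; q1-0>q1; q1-1>q1; q2-0>q3; q2-1>q1; q3-0>q1; q3-1>q4; q4-0>q5; q4-1>q1; q5-0>q5; q5-1>q4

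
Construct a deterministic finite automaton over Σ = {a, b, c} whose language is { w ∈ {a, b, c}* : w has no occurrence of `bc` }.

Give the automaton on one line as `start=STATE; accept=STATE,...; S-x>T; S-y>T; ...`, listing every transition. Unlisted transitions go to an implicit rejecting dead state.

This is the complement of 'contains `bc`'. Use the same substring-matching states — s0 through s2 holding how much of `bc` has just been matched — but flip the accepting set: everything except the trap s2 accepts.
        a   b   c  
>* s0   s0  s1  s0 
 * s1   s0  s1  s2 
   s2   s2  s2  s2 
(> = start, * = accepting)

start=s0; accept=s0,s1; s0-a>s0; s0-b>s1; s0-c>s0; s1-a>s0; s1-b>s1; s1-c>s2; s2-a>s2; s2-b>s2; s2-c>s2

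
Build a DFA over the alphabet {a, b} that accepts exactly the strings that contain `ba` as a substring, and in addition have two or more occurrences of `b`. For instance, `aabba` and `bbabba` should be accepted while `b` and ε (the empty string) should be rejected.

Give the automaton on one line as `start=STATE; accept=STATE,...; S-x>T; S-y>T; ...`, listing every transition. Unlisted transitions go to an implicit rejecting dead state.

start=S0; accept=S4; S0-a>S0; S0-b>S1; S1-a>S2; S1-b>S3; S2-a>S2; S2-b>S4; S3-a>S4; S3-b>S3; S4-a>S4; S4-b>S4

Build one automaton per condition and run them in lockstep. One (3 states) tracks whether and how much of `ba` has been seen; the other (4 states) tracks the count of `b`s, saturating at 3. Each combined state is a pair, one component from each; accept when both components accept. Equivalent product states are then merged.
A 5-state machine:
        a   b  
>  S0   S0  S1 
   S1   S2  S3 
   S2   S2  S4 
   S3   S4  S3 
 * S4   S4  S4 
(> = start, * = accepting)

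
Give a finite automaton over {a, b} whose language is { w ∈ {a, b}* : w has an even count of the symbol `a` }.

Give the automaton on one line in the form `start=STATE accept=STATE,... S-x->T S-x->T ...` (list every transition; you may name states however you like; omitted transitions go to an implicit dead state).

Keep the running count of `a`s modulo 2: each `a` advances along the cycle q0 → q1 → q0 while other symbols loop. Accept at q0.
        a   b  
>* q0   q1  q0 
   q1   q0  q1 
(> = start, * = accepting)

start=q0 accept=q0 q0-a->q1 q0-b->q0 q1-a->q0 q1-b->q1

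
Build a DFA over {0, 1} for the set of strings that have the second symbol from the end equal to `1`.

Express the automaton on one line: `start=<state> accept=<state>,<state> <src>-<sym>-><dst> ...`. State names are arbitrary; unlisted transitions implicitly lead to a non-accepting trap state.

Because acceptance depends on a position counted from the end, the machine has to buffer the most recent 2 symbols. Make each state the string of the last up-to-2 symbols read; on input `x` shift the window left and append `x`. Accept when the buffered window has length 2 and begins with `1`.
7 states suffice.
        0   1  
>  q0   q1  q2 
   q1   q3  q4 
   q2   q5  q6 
   q3   q3  q4 
   q4   q5  q6 
 * q5   q3  q4 
 * q6   q5  q6 
(> = start, * = accepting)

start=q0 accept=q5,q6 q0-0->q1 q0-1->q2 q1-0->q3 q1-1->q4 q2-0->q5 q2-1->q6 q3-0->q3 q3-1->q4 q4-0->q5 q4-1->q6 q5-0->q3 q5-1->q4 q6-0->q5 q6-1->q6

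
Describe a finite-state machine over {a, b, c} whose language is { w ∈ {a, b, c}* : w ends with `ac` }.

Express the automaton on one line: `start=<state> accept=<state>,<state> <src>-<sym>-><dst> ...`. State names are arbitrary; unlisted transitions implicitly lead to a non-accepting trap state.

Let each state record the length of the longest suffix of the input read so far that is also a prefix of `ac`. q1 means the last symbol is `a`; q2 means the last 2 symbols are `ac`. Accept only at q2, where the string currently ends in `ac`.
        a   b   c  
>  q0   q1  q0  q0 
   q1   q1  q0  q2 
 * q2   q1  q0  q0 
(> = start, * = accepting)

start=q0 accept=q2 q0-a->q1 q0-b->q0 q0-c->q0 q1-a->q1 q1-b->q0 q1-c->q2 q2-a->q1 q2-b->q0 q2-c->q0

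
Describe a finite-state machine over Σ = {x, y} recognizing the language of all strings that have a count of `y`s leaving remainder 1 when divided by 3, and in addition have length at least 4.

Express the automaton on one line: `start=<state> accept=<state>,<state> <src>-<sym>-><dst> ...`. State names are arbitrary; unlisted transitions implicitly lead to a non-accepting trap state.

start=q0 accept=q10,q13 q0-x->q1 q0-y->q2 q1-x->q3 q1-y->q4 q2-x->q4 q2-y->q5 q3-x->q6 q3-y->q7 q4-x->q7 q4-y->q8 q5-x->q8 q5-y->q6 q6-x->q9 q6-y->q10 q7-x->q10 q7-y->q11 q8-x->q11 q8-y->q9 q9-x->q12 q9-y->q13 q10-x->q13 q10-y->q14 q11-x->q14 q11-y->q12 q12-x->q12 q12-y->q13 q13-x->q13 q13-y->q14 q14-x->q14 q14-y->q12

Handle the two conditions separately and then intersect. The first has 3 states tracking the count of `y`s modulo 3; the second has 6 states tracking the input length, saturating at 5. A product state is a pair (one from each), accepting exactly when both do.
With 15 states:
          x    y  
>  q0     q1   q2 
   q1     q3   q4 
   q2     q4   q5 
   q3     q6   q7 
   q4     q7   q8 
   q5     q8   q6 
   q6     q9  q10 
   q7    q10  q11 
   q8    q11   q9 
   q9    q12  q13 
 * q10   q13  q14 
   q11   q14  q12 
   q12   q12  q13 
 * q13   q13  q14 
   q14   q14  q12 
(> = start, * = accepting)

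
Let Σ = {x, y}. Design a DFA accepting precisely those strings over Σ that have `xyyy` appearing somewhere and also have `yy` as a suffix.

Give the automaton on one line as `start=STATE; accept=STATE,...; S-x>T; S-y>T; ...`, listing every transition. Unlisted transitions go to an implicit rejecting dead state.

start=S0; accept=S6; S0-x>S1; S0-y>S2; S1-x>S1; S1-y>S3; S2-x>S1; S2-y>S4; S3-x>S1; S3-y>S5; S4-x>S1; S4-y>S4; S5-x>S1; S5-y>S6; S6-x>S7; S6-y>S6; S7-x>S7; S7-y>S8; S8-x>S7; S8-y>S6

Build one automaton per condition and run them in lockstep. One (5 states) tracks whether and how much of `xyyy` has been seen; the other (3 states) tracks how much of the suffix `yy` has currently been matched. Each combined state is a pair, one component from each; accept when both components accept.
        x   y  
>  S0   S1  S2 
   S1   S1  S3 
   S2   S1  S4 
   S3   S1  S5 
   S4   S1  S4 
   S5   S1  S6 
 * S6   S7  S6 
   S7   S7  S8 
   S8   S7  S6 
(> = start, * = accepting)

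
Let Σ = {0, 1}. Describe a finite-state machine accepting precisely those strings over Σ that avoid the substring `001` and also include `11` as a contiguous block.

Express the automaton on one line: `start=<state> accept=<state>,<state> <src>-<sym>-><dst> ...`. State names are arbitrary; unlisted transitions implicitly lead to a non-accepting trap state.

Build one automaton per condition and run them in lockstep. One (4 states) tracks partial matches of the forbidden pattern `001`; the other (3 states) tracks whether and how much of `11` has been seen. Each combined state is a pair, one component from each; accept when both components accept.
A 10-state machine:
        0   1  
>  S0   S1  S2 
   S1   S3  S2 
   S2   S1  S4 
   S3   S3  S5 
 * S4   S6  S4 
   S5   S7  S8 
 * S6   S9  S4 
   S7   S7  S5 
   S8   S8  S8 
 * S9   S9  S8 
(> = start, * = accepting)

start=S0 accept=S4,S6,S9 S0-0->S1 S0-1->S2 S1-0->S3 S1-1->S2 S2-0->S1 S2-1->S4 S3-0->S3 S3-1->S5 S4-0->S6 S4-1->S4 S5-0->S7 S5-1->S8 S6-0->S9 S6-1->S4 S7-0->S7 S7-1->S5 S8-0->S8 S8-1->S8 S9-0->S9 S9-1->S8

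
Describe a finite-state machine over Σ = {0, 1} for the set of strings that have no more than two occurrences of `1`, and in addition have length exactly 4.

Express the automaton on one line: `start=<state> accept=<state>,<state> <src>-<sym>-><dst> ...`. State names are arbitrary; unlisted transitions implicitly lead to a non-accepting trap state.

start=q0 accept=q9 q0-0->q1 q0-1->q2 q1-0->q3 q1-1->q4 q2-0->q4 q2-1->q5 q3-0->q6 q3-1->q6 q4-0->q6 q4-1->q7 q5-0->q7 q5-1->q8 q6-0->q9 q6-1->q9 q7-0->q9 q7-1->q8 q8-0->q8 q8-1->q8 q9-0->q8 q9-1->q8

Run two small machines in parallel and take their product. One (4 states) tracks the count of `1`s, saturating at 3; the other (6 states) tracks the input length, saturating at 5. Each combined state is a pair, one component from each; accept when both components accept. Equivalent product states are then merged.
        0   1  
>  q0   q1  q2 
   q1   q3  q4 
   q2   q4  q5 
   q3   q6  q6 
   q4   q6  q7 
   q5   q7  q8 
   q6   q9  q9 
   q7   q9  q8 
   q8   q8  q8 
 * q9   q8  q8 
(> = start, * = accepting)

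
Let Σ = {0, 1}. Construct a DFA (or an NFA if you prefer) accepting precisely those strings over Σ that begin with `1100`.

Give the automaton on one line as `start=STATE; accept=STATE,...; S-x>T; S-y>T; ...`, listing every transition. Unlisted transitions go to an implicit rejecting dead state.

Walk along `1100` while the input agrees: from A take `1` to B, and so on. Any deviation drops to the rejecting sink F. Once E is reached the prefix is confirmed and every continuation is accepted.
With 6 states:
       0  1 
>  A   F  B 
   B   F  C 
   C   D  F 
   D   E  F 
 * E   E  E 
   F   F  F 
(> = start, * = accepting)

start=A; accept=E; A-0>F; A-1>B; B-0>F; B-1>C; C-0>D; C-1>F; D-0>E; D-1>F; E-0>E; E-1>E; F-0>F; F-1>F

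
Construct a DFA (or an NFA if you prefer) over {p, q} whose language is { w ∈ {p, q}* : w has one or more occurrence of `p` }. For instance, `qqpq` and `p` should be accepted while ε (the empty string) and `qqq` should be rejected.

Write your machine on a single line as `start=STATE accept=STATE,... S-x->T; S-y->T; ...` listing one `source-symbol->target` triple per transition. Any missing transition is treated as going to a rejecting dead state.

start=S0; accept=S1,S2; S0-p->S1; S0-q->S0; S1-p->S2; S1-q->S1; S2-p->S2; S2-q->S2

Count `p`s, saturating at 2: state S0 means no `p` yet, S1 means one `p` seen, S2 means more than one. Each `p` increments (capped at S2); other symbols loop. Accept from {S1, S2}.
3 states suffice.
        p   q  
>  S0   S1  S0 
 * S1   S2  S1 
 * S2   S2  S2 
(> = start, * = accepting)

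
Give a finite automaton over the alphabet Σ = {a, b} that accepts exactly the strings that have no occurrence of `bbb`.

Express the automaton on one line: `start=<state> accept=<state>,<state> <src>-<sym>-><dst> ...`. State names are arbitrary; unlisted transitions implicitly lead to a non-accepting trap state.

This is the complement of 'contains `bbb`'. Use the same substring-matching states — s0 through s3 holding how much of `bbb` has just been matched — but flip the accepting set: everything except the trap s3 accepts.
A 4-state machine:
        a   b  
>* s0   s0  s1 
 * s1   s0  s2 
 * s2   s0  s3 
   s3   s3  s3 
(> = start, * = accepting)

start=s0 accept=s0,s1,s2 s0-a->s0 s0-b->s1 s1-a->s0 s1-b->s2 s2-a->s0 s2-b->s3 s3-a->s3 s3-b->s3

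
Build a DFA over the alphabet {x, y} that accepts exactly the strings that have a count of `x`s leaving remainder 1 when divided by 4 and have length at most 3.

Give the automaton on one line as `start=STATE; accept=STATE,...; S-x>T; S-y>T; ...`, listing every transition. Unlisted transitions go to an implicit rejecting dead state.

start=S0; accept=S1,S4,S6; S0-x>S1; S0-y>S2; S1-x>S3; S1-y>S4; S2-x>S4; S2-y>S5; S3-x>S3; S3-y>S3; S4-x>S3; S4-y>S6; S5-x>S6; S5-y>S3; S6-x>S3; S6-y>S3

Build one automaton per condition and run them in lockstep. One (4 states) tracks the count of `x`s modulo 4; the other (5 states) tracks the input length, saturating at 4. Each combined state is a pair, one component from each; accept when both components accept. After merging equivalent states the machine shrinks.
7 states suffice.
        x   y  
>  S0   S1  S2 
 * S1   S3  S4 
   S2   S4  S5 
   S3   S3  S3 
 * S4   S3  S6 
   S5   S6  S3 
 * S6   S3  S3 
(> = start, * = accepting)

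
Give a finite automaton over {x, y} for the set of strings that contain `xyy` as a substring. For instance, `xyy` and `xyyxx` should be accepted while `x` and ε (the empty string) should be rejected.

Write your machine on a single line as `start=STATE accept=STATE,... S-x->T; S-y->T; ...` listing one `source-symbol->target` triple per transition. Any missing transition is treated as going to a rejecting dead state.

start=q0; accept=q3; q0-x->q1; q0-y->q0; q1-x->q1; q1-y->q2; q2-x->q1; q2-y->q3; q3-x->q3; q3-y->q3

States q0..q2 record the length of the longest prefix of `xyy` that matches the current input suffix. Reaching q3 means `xyy` has been seen, and we stay there forever. Accept from q3.
4 states suffice.
        x   y  
>  q0   q1  q0 
   q1   q1  q2 
   q2   q1  q3 
 * q3   q3  q3 
(> = start, * = accepting)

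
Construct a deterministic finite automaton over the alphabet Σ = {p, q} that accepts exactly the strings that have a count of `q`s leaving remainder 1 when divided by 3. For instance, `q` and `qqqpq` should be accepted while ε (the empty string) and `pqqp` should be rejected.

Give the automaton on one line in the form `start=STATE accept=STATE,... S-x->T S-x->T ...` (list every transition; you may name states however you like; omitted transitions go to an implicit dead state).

Keep the running count of `q`s modulo 3: each `q` advances along the cycle S0 → S1 → S2 → S0 while other symbols loop. Accept at S1.
With 3 states:
        p   q  
>  S0   S0  S1 
 * S1   S1  S2 
   S2   S2  S0 
(> = start, * = accepting)

start=S0 accept=S1 S0-p->S0 S0-q->S1 S1-p->S1 S1-q->S2 S2-p->S2 S2-q->S0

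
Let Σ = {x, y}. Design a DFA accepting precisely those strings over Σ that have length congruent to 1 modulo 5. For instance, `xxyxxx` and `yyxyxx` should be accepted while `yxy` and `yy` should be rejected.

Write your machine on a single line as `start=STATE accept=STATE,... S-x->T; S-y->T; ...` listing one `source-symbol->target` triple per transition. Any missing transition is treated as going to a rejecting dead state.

Only the length mod 5 matters, so use a 5-cycle: from any state, every input symbol moves to the next state, wrapping q4 back to q0. Mark q1 accepting.
        x   y  
>  q0   q1  q1 
 * q1   q2  q2 
   q2   q3  q3 
   q3   q4  q4 
   q4   q0  q0 
(> = start, * = accepting)

start=q0; accept=q1; q0-x->q1; q0-y->q1; q1-x->q2; q1-y->q2; q2-x->q3; q2-y->q3; q3-x->q4; q3-y->q4; q4-x->q0; q4-y->q0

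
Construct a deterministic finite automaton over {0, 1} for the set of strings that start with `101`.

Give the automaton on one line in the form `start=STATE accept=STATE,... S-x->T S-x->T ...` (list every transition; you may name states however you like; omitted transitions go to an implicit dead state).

Walk along `101` while the input agrees: from q0 take `1` to q1, and so on. Any deviation drops to the rejecting sink q4. Once q3 is reached the prefix is confirmed and every continuation is accepted.
A 5-state machine:
        0   1  
>  q0   q4  q1 
   q1   q2  q4 
   q2   q4  q3 
 * q3   q3  q3 
   q4   q4  q4 
(> = start, * = accepting)

start=q0 accept=q3 q0-0->q4 q0-1->q1 q1-0->q2 q1-1->q4 q2-0->q4 q2-1->q3 q3-0->q3 q3-1->q3 q4-0->q4 q4-1->q4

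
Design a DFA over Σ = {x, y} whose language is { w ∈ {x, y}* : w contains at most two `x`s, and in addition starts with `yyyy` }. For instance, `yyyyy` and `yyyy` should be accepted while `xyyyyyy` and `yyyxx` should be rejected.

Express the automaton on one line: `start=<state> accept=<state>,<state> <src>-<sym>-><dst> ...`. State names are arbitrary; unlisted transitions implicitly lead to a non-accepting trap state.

Run two small machines in parallel and take their product. One (4 states) tracks the count of `x`s, saturating at 3; the other (6 states) tracks whether the input so far still matches the prefix `yyyy`. Each combined state is a pair, one component from each; accept when both components accept.
          x    y  
>  S0     S1   S2 
   S1     S3   S1 
   S2     S1   S4 
   S3     S5   S3 
   S4     S1   S6 
   S5     S5   S5 
   S6     S1   S7 
 * S7     S8   S7 
 * S8     S9   S8 
 * S9    S10   S9 
   S10   S10  S10 
(> = start, * = accepting)

start=S0 accept=S7,S8,S9 S0-x->S1 S0-y->S2 S1-x->S3 S1-y->S1 S2-x->S1 S2-y->S4 S3-x->S5 S3-y->S3 S4-x->S1 S4-y->S6 S5-x->S5 S5-y->S5 S6-x->S1 S6-y->S7 S7-x->S8 S7-y->S7 S8-x->S9 S8-y->S8 S9-x->S10 S9-y->S9 S10-x->S10 S10-y->S10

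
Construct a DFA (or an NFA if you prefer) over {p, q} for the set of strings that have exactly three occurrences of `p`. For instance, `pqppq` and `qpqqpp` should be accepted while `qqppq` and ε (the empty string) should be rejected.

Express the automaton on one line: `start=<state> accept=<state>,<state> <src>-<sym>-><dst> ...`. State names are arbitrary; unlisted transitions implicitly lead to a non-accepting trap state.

start=s0 accept=s3 s0-p->s1 s0-q->s0 s1-p->s2 s1-q->s1 s2-p->s3 s2-q->s2 s3-p->s4 s3-q->s3 s4-p->s4 s4-q->s4

Count `p`s, saturating at 4: states s0 through s3 mean 0 through 3 `p`s seen; s4 means more than 3. Each `p` increments (capped at s4); other symbols loop. Accept from {s3}.
5 states suffice.
        p   q  
>  s0   s1  s0 
   s1   s2  s1 
   s2   s3  s2 
 * s3   s4  s3 
   s4   s4  s4 
(> = start, * = accepting)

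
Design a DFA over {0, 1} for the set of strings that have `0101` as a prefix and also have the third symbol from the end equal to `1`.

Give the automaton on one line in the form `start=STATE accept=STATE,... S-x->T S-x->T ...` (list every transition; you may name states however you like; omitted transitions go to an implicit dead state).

start=s0 accept=s5,s8,s9,s10 s0-0->s1 s0-1->s2 s1-0->s2 s1-1->s3 s2-0->s2 s2-1->s2 s3-0->s4 s3-1->s2 s4-0->s2 s4-1->s5 s5-0->s6 s5-1->s7 s6-0->s8 s6-1->s5 s7-0->s9 s7-1->s10 s8-0->s11 s8-1->s12 s9-0->s8 s9-1->s5 s10-0->s9 s10-1->s10 s11-0->s11 s11-1->s12 s12-0->s6 s12-1->s7

Handle the two conditions separately and then intersect. The first has 6 states tracking whether the input so far still matches the prefix `0101`; the second has 15 states tracking the last 3 symbols read. A product state is a pair (one from each), accepting exactly when both do. Minimizing collapses redundant product states.
          0    1  
>  s0     s1   s2 
   s1     s2   s3 
   s2     s2   s2 
   s3     s4   s2 
   s4     s2   s5 
 * s5     s6   s7 
   s6     s8   s5 
   s7     s9  s10 
 * s8    s11  s12 
 * s9     s8   s5 
 * s10    s9  s10 
   s11   s11  s12 
   s12    s6   s7 
(> = start, * = accepting)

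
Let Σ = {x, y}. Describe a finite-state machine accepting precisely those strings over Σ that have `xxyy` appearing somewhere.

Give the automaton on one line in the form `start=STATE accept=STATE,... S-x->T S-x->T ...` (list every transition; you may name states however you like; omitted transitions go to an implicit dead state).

start=q0 accept=q4 q0-x->q1 q0-y->q0 q1-x->q2 q1-y->q0 q2-x->q2 q2-y->q3 q3-x->q1 q3-y->q4 q4-x->q4 q4-y->q4

States q0..q3 record the length of the longest prefix of `xxyy` that matches the current input suffix. Reaching q4 means `xxyy` has been seen, and we stay there forever. Accept from q4.
5 states suffice.
        x   y  
>  q0   q1  q0 
   q1   q2  q0 
   q2   q2  q3 
   q3   q1  q4 
 * q4   q4  q4 
(> = start, * = accepting)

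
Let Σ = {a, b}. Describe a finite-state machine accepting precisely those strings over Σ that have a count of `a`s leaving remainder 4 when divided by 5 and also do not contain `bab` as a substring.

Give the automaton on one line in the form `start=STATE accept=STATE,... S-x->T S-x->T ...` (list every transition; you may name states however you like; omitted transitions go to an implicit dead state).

start=S0 accept=S10,S14,S15 S0-a->S1 S0-b->S2 S1-a->S3 S1-b->S4 S2-a->S5 S2-b->S2 S3-a->S6 S3-b->S7 S4-a->S8 S4-b->S4 S5-a->S3 S5-b->S9 S6-a->S10 S6-b->S11 S7-a->S12 S7-b->S7 S8-a->S6 S8-b->S13 S9-a->S13 S9-b->S9 S10-a->S0 S10-b->S14 S11-a->S15 S11-b->S11 S12-a->S10 S12-b->S16 S13-a->S16 S13-b->S13 S14-a->S17 S14-b->S14 S15-a->S0 S15-b->S18 S16-a->S18 S16-b->S16 S17-a->S1 S17-b->S19 S18-a->S19 S18-b->S18 S19-a->S9 S19-b->S19

Handle the two conditions separately and then intersect. One (5 states) tracks the count of `a`s modulo 5; the other (4 states) tracks partial matches of the forbidden pattern `bab`. Each combined state is a pair, one component from each; accept when both components accept.
A 20-state machine:
          a    b  
>  S0     S1   S2 
   S1     S3   S4 
   S2     S5   S2 
   S3     S6   S7 
   S4     S8   S4 
   S5     S3   S9 
   S6    S10  S11 
   S7    S12   S7 
   S8     S6  S13 
   S9    S13   S9 
 * S10    S0  S14 
   S11   S15  S11 
   S12   S10  S16 
   S13   S16  S13 
 * S14   S17  S14 
 * S15    S0  S18 
   S16   S18  S16 
   S17    S1  S19 
   S18   S19  S18 
   S19    S9  S19 
(> = start, * = accepting)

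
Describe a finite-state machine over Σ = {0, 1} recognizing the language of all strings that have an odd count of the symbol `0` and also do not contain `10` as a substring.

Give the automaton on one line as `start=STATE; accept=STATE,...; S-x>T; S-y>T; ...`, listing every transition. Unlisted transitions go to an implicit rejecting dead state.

start=A; accept=B,D; A-0>B; A-1>C; B-0>A; B-1>D; C-0>E; C-1>C; D-0>F; D-1>D; E-0>F; E-1>E; F-0>E; F-1>F

Handle the two conditions separately and then intersect. The first has 2 states tracking the count of `0`s modulo 2; the second has 3 states tracking partial matches of the forbidden pattern `10`. A product state is a pair (one from each), accepting exactly when both do.
6 states suffice.
       0  1 
>  A   B  C 
 * B   A  D 
   C   E  C 
 * D   F  D 
   E   F  E 
   F   E  F 
(> = start, * = accepting)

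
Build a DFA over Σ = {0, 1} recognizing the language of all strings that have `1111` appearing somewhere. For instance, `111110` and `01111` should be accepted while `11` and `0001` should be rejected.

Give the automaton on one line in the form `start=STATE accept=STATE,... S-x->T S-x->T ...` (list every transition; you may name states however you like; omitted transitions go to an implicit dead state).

States q0..q3 record the length of the longest prefix of `1111` that matches the current input suffix. Reaching q4 means `1111` has been seen, and we stay there forever. Accept from q4.
With 5 states:
        0   1  
>  q0   q0  q1 
   q1   q0  q2 
   q2   q0  q3 
   q3   q0  q4 
 * q4   q4  q4 
(> = start, * = accepting)

start=q0 accept=q4 q0-0->q0 q0-1->q1 q1-0->q0 q1-1->q2 q2-0->q0 q2-1->q3 q3-0->q0 q3-1->q4 q4-0->q4 q4-1->q4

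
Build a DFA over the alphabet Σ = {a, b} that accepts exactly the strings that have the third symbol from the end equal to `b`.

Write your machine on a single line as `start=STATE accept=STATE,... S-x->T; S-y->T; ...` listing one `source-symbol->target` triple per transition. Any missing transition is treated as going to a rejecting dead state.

start=S0; accept=S11,S12,S13,S14; S0-a->S1; S0-b->S2; S1-a->S3; S1-b->S4; S2-a->S5; S2-b->S6; S3-a->S7; S3-b->S8; S4-a->S9; S4-b->S10; S5-a->S11; S5-b->S12; S6-a->S13; S6-b->S14; S7-a->S7; S7-b->S8; S8-a->S9; S8-b->S10; S9-a->S11; S9-b->S12; S10-a->S13; S10-b->S14; S11-a->S7; S11-b->S8; S12-a->S9; S12-b->S10; S13-a->S11; S13-b->S12; S14-a->S13; S14-b->S14

Because acceptance depends on a position counted from the end, the machine has to buffer the most recent 3 symbols. Make each state the string of the last up-to-3 symbols read; on input `x` shift the window left and append `x`. Accept when the buffered window has length 3 and begins with `b`.
15 states suffice.
          a    b  
>  S0     S1   S2 
   S1     S3   S4 
   S2     S5   S6 
   S3     S7   S8 
   S4     S9  S10 
   S5    S11  S12 
   S6    S13  S14 
   S7     S7   S8 
   S8     S9  S10 
   S9    S11  S12 
   S10   S13  S14 
 * S11    S7   S8 
 * S12    S9  S10 
 * S13   S11  S12 
 * S14   S13  S14 
(> = start, * = accepting)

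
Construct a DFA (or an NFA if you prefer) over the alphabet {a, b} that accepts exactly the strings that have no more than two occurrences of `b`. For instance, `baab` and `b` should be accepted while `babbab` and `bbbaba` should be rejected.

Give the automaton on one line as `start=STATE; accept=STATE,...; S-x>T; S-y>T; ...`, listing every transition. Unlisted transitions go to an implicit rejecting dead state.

start=S0; accept=S0,S1,S2; S0-a>S0; S0-b>S1; S1-a>S1; S1-b>S2; S2-a>S2; S2-b>S3; S3-a>S3; S3-b>S3

Only the number of `b`s matters, and only up to 3. Make a chain S0 → S1 → S2 → S3 advanced by each `b` (with S3 absorbing); every other symbol self-loops. The accepting set is {S0, S1, S2}.
        a   b  
>* S0   S0  S1 
 * S1   S1  S2 
 * S2   S2  S3 
   S3   S3  S3 
(> = start, * = accepting)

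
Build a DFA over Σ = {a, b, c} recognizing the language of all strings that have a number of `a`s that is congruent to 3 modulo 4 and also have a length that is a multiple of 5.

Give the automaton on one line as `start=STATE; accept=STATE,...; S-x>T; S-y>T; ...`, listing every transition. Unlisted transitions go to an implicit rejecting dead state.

Build one automaton per condition and run them in lockstep. The first has 4 states tracking the count of `a`s modulo 4; the second has 5 states tracking the input length modulo 5. A product state is a pair (one from each), accepting exactly when both do.
With 20 states:
          a    b    c  
>  s0     s1   s2   s2 
   s1     s3   s4   s4 
   s2     s4   s5   s5 
   s3     s6   s7   s7 
   s4     s7   s8   s8 
   s5     s8   s9   s9 
   s6    s10  s11  s11 
   s7    s11  s12  s12 
   s8    s12  s13  s13 
   s9    s13  s10  s10 
   s10   s14   s0   s0 
   s11    s0  s15  s15 
   s12   s15  s16  s16 
   s13   s16  s14  s14 
   s14   s17   s1   s1 
 * s15    s2  s18  s18 
   s16   s18  s17  s17 
   s17   s19   s3   s3 
   s18    s5  s19  s19 
   s19    s9   s6   s6 
(> = start, * = accepting)

start=s0; accept=s15; s0-a>s1; s0-b>s2; s0-c>s2; s1-a>s3; s1-b>s4; s1-c>s4; s2-a>s4; s2-b>s5; s2-c>s5; s3-a>s6; s3-b>s7; s3-c>s7; s4-a>s7; s4-b>s8; s4-c>s8; s5-a>s8; s5-b>s9; s5-c>s9; s6-a>s10; s6-b>s11; s6-c>s11; s7-a>s11; s7-b>s12; s7-c>s12; s8-a>s12; s8-b>s13; s8-c>s13; s9-a>s13; s9-b>s10; s9-c>s10; s10-a>s14; s10-b>s0; s10-c>s0; s11-a>s0; s11-b>s15; s11-c>s15; s12-a>s15; s12-b>s16; s12-c>s16; s13-a>s16; s13-b>s14; s13-c>s14; s14-a>s17; s14-b>s1; s14-c>s1; s15-a>s2; s15-b>s18; s15-c>s18; s16-a>s18; s16-b>s17; s16-c>s17; s17-a>s19; s17-b>s3; s17-c>s3; s18-a>s5; s18-b>s19; s18-c>s19; s19-a>s9; s19-b>s6; s19-c>s6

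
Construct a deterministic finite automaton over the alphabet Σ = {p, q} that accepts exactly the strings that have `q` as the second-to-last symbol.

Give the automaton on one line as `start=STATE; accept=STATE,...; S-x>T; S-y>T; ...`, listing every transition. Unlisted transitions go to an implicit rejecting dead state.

start=S0; accept=S5,S6; S0-p>S1; S0-q>S2; S1-p>S3; S1-q>S4; S2-p>S5; S2-q>S6; S3-p>S3; S3-q>S4; S4-p>S5; S4-q>S6; S5-p>S3; S5-q>S4; S6-p>S5; S6-q>S6

A DFA must remember the last 2 symbols (since which symbol is second-to-last isn't known until the input ends). Use one state per possible window of the last ≤2 symbols; accept from those whose window starts with `q`.
With 7 states:
        p   q  
>  S0   S1  S2 
   S1   S3  S4 
   S2   S5  S6 
   S3   S3  S4 
   S4   S5  S6 
 * S5   S3  S4 
 * S6   S5  S6 
(> = start, * = accepting)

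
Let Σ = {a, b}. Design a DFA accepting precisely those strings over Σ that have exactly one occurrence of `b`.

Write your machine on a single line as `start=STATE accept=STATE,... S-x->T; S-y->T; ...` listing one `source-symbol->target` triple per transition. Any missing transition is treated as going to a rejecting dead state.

Only the number of `b`s matters, and only up to 2. Make a chain q0 → q1 → q2 advanced by each `b` (with q2 absorbing); every other symbol self-loops. The accepting set is {q1}.
With 3 states:
        a   b  
>  q0   q0  q1 
 * q1   q1  q2 
   q2   q2  q2 
(> = start, * = accepting)

start=q0; accept=q1; q0-a->q0; q0-b->q1; q1-a->q1; q1-b->q2; q2-a->q2; q2-b->q2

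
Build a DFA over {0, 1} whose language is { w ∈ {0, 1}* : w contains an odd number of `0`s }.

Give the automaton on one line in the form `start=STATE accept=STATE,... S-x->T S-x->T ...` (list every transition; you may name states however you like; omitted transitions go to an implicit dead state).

start=S0 accept=S1 S0-0->S1 S0-1->S0 S1-0->S0 S1-1->S1

The only thing that matters is how many `0`s have appeared, reduced mod 2. Use one state per residue: S0 for 0, …, S1 for 1. Reading `0` moves to the next residue; anything else stays put. S1 is accepting.
A 2-state machine:
        0   1  
>  S0   S1  S0 
 * S1   S0  S1 
(> = start, * = accepting)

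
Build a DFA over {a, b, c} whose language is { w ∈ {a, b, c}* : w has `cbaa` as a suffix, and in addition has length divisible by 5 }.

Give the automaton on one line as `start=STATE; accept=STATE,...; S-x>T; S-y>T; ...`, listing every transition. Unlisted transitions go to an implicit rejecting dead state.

start=s0; accept=s8; s0-a>s1; s0-b>s1; s0-c>s1; s1-a>s2; s1-b>s2; s1-c>s3; s2-a>s4; s2-b>s4; s2-c>s4; s3-a>s4; s3-b>s5; s3-c>s4; s4-a>s6; s4-b>s6; s4-c>s6; s5-a>s7; s5-b>s6; s5-c>s6; s6-a>s0; s6-b>s0; s6-c>s0; s7-a>s8; s7-b>s0; s7-c>s0; s8-a>s1; s8-b>s1; s8-c>s1

Build one automaton per condition and run them in lockstep. The first has 5 states tracking how much of the suffix `cbaa` has currently been matched; the second has 5 states tracking the input length modulo 5. A product state is a pair (one from each), accepting exactly when both do. Minimizing collapses redundant product states.
A 9-state machine:
        a   b   c  
>  s0   s1  s1  s1 
   s1   s2  s2  s3 
   s2   s4  s4  s4 
   s3   s4  s5  s4 
   s4   s6  s6  s6 
   s5   s7  s6  s6 
   s6   s0  s0  s0 
   s7   s8  s0  s0 
 * s8   s1  s1  s1 
(> = start, * = accepting)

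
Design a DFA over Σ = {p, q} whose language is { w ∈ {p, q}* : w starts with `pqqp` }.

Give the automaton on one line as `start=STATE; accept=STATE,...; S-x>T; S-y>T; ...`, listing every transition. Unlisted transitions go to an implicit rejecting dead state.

start=S0; accept=S4; S0-p>S1; S0-q>S5; S1-p>S5; S1-q>S2; S2-p>S5; S2-q>S3; S3-p>S4; S3-q>S5; S4-p>S4; S4-q>S4; S5-p>S5; S5-q>S5

Check the first 4 symbols one by one: S0 through S3 record how many have matched `pqqp` so far; any wrong symbol goes to the dead state S5. After all 4 match we enter the accepting sink S4.
With 6 states:
        p   q  
>  S0   S1  S5 
   S1   S5  S2 
   S2   S5  S3 
   S3   S4  S5 
 * S4   S4  S4 
   S5   S5  S5 
(> = start, * = accepting)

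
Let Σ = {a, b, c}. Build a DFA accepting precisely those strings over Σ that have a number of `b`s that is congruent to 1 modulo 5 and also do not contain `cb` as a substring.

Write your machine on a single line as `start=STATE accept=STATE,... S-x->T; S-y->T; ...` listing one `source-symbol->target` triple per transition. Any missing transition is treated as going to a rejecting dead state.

Handle the two conditions separately and then intersect. One (5 states) tracks the count of `b`s modulo 5; the other (3 states) tracks partial matches of the forbidden pattern `cb`. Each combined state is a pair, one component from each; accept when both components accept.
15 states suffice.
          a    b    c  
>  q0     q0   q1   q2 
 * q1     q1   q3   q4 
   q2     q0   q5   q2 
   q3     q3   q6   q7 
 * q4     q1   q8   q4 
   q5     q5   q8   q5 
   q6     q6   q9  q10 
   q7     q3  q11   q7 
   q8     q8  q11   q8 
   q9     q9   q0  q12 
   q10    q6  q13  q10 
   q11   q11  q13  q11 
   q12    q9  q14  q12 
   q13   q13  q14  q13 
   q14   q14   q5  q14 
(> = start, * = accepting)

start=q0; accept=q1,q4; q0-a->q0; q0-b->q1; q0-c->q2; q1-a->q1; q1-b->q3; q1-c->q4; q2-a->q0; q2-b->q5; q2-c->q2; q3-a->q3; q3-b->q6; q3-c->q7; q4-a->q1; q4-b->q8; q4-c->q4; q5-a->q5; q5-b->q8; q5-c->q5; q6-a->q6; q6-b->q9; q6-c->q10; q7-a->q3; q7-b->q11; q7-c->q7; q8-a->q8; q8-b->q11; q8-c->q8; q9-a->q9; q9-b->q0; q9-c->q12; q10-a->q6; q10-b->q13; q10-c->q10; q11-a->q11; q11-b->q13; q11-c->q11; q12-a->q9; q12-b->q14; q12-c->q12; q13-a->q13; q13-b->q14; q13-c->q13; q14-a->q14; q14-b->q5; q14-c->q14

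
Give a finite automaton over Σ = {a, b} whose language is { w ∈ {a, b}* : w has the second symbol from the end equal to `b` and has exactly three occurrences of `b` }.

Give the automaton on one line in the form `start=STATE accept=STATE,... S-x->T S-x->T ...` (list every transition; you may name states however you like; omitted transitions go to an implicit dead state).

start=q0 accept=q4,q6 q0-a->q0 q0-b->q1 q1-a->q1 q1-b->q2 q2-a->q3 q2-b->q4 q3-a->q3 q3-b->q5 q4-a->q6 q4-b->q7 q5-a->q6 q5-b->q7 q6-a->q7 q6-b->q7 q7-a->q7 q7-b->q7

Run two small machines in parallel and take their product. The first has 7 states tracking the last 2 symbols read; the second has 5 states tracking the count of `b`s, saturating at 4. A product state is a pair (one from each), accepting exactly when both do. After merging equivalent states the machine shrinks.
With 8 states:
        a   b  
>  q0   q0  q1 
   q1   q1  q2 
   q2   q3  q4 
   q3   q3  q5 
 * q4   q6  q7 
   q5   q6  q7 
 * q6   q7  q7 
   q7   q7  q7 
(> = start, * = accepting)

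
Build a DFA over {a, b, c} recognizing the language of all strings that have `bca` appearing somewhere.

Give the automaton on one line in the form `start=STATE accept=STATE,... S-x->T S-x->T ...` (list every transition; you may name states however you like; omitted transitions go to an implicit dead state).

States s0..s2 record the length of the longest prefix of `bca` that matches the current input suffix. Reaching s3 means `bca` has been seen, and we stay there forever. Accept from s3.
4 states suffice.
        a   b   c  
>  s0   s0  s1  s0 
   s1   s0  s1  s2 
   s2   s3  s1  s0 
 * s3   s3  s3  s3 
(> = start, * = accepting)

start=s0 accept=s3 s0-a->s0 s0-b->s1 s0-c->s0 s1-a->s0 s1-b->s1 s1-c->s2 s2-a->s3 s2-b->s1 s2-c->s0 s3-a->s3 s3-b->s3 s3-c->s3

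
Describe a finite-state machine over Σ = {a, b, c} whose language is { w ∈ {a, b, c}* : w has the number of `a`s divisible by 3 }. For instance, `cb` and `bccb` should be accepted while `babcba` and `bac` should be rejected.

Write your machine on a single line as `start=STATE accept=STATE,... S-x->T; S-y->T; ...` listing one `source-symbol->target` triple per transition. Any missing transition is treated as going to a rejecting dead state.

start=q0; accept=q0; q0-a->q1; q0-b->q0; q0-c->q0; q1-a->q2; q1-b->q1; q1-c->q1; q2-a->q0; q2-b->q2; q2-c->q2

The only thing that matters is how many `a`s have appeared, reduced mod 3. Use one state per residue: q0 for 0, …, q2 for 2. Reading `a` moves to the next residue; anything else stays put. q0 is accepting.
A 3-state machine:
        a   b   c  
>* q0   q1  q0  q0 
   q1   q2  q1  q1 
   q2   q0  q2  q2 
(> = start, * = accepting)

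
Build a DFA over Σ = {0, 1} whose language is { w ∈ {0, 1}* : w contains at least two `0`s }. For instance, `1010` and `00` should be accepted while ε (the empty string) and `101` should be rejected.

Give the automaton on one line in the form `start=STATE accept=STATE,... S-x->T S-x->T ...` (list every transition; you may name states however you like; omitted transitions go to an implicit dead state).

Only the number of `0`s matters, and only up to 3. Make a chain s0 → s1 → s2 → s3 advanced by each `0` (with s3 absorbing); every other symbol self-loops. The accepting set is {s2, s3}.
4 states suffice.
        0   1  
>  s0   s1  s0 
   s1   s2  s1 
 * s2   s3  s2 
 * s3   s3  s3 
(> = start, * = accepting)

start=s0 accept=s2,s3 s0-0->s1 s0-1->s0 s1-0->s2 s1-1->s1 s2-0->s3 s2-1->s2 s3-0->s3 s3-1->s3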